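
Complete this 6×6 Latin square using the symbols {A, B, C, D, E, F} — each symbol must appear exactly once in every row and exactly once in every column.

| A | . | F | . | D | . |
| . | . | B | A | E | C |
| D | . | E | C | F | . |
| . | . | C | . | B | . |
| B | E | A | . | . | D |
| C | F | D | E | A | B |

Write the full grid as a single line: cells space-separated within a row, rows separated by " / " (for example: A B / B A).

row 1 has {A,D,F}; column 4 has {A,C,E} — only B is left for (r1,c4).
row 1 has {A,B,D,F}; column 6 has {B,C,D} — only E is left for (r1,c6).
row 2 has {A,B,C,E}; column 1 has {A,B,C,D} — only F is left for (r2,c1).
row 2 has {A,B,C,E,F}; column 2 has {E,F} — only D is left for (r2,c2).
row 3 has {C,D,E,F}; column 6 has {B,C,D,E} — only A is left for (r3,c6).
row 4 has {B,C}; column 1 has {A,B,C,D,F} — only E is left for (r4,c1).
row 4 has {B,C,E}; column 2 has {D,E,F} — only A is left for (r4,c2).
row 4 has {A,B,C,E}; column 6 has {A,B,C,D,E} — only F is left for (r4,c6).
row 5 has {A,B,D,E}; column 4 has {A,B,C,E} — only F is left for (r5,c4).
row 5 has {A,B,D,E,F}; column 5 has {A,B,D,E,F} — only C is left for (r5,c5).
row 1 has {A,B,D,E,F}; column 2 has {A,D,E,F} — only C is left for (r1,c2).
row 3 has {A,C,D,E,F}; column 2 has {A,C,D,E,F} — only B is left for (r3,c2).
row 4 has {A,B,C,E,F}; column 4 has {A,B,C,E,F} — only D is left for (r4,c4).

A C F B D E / F D B A E C / D B E C F A / E A C D B F / B E A F C D / C F D E A B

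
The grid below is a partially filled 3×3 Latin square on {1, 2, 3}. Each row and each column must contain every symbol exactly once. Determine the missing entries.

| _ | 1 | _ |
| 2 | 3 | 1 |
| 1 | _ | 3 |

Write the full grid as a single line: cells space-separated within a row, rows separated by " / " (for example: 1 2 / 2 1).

3 1 2 / 2 3 1 / 1 2 3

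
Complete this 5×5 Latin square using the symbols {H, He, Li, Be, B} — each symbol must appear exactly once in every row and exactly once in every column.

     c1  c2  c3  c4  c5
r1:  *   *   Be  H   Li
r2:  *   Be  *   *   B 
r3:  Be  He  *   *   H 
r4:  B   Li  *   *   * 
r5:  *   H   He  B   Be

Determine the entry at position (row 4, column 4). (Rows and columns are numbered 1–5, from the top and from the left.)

Be

(r1,c1) = He
(r1,c2) = B
(r3,c4) = Li
(r4,c3) = H
(r4,c5) = He
(r5,c1) = Li
(r2,c1) = H
(r2,c3) = Li
(r2,c4) = He
(r3,c3) = B
(r4,c4) = Be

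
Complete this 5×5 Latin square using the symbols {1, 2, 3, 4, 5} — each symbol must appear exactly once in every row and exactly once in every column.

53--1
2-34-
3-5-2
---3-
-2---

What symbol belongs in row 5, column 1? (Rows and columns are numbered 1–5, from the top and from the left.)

At row 1, column 4: row 1 has {1,3,5}; column 4 has {3,4}; that leaves 2.
At row 2, column 5: row 2 has {2,3,4}; column 5 has {1,2}; that leaves 5.
At row 3, column 4: row 3 has {2,3,5}; column 4 has {2,3,4}; that leaves 1.
At row 4, column 5: row 4 has {3}; column 5 has {1,2,5}; that leaves 4.
At row 5, column 4: row 5 has {2}; column 4 has {1,2,3,4}; that leaves 5.
At row 5, column 5: row 5 has {2,5}; column 5 has {1,2,4,5}; that leaves 3.
At row 1, column 3: row 1 has {1,2,3,5}; column 3 has {3,5}; that leaves 4.
At row 2, column 2: row 2 has {2,3,4,5}; column 2 has {2,3}; that leaves 1.
At row 3, column 2: row 3 has {1,2,3,5}; column 2 has {1,2,3}; that leaves 4.
At row 4, column 1: row 4 has {3,4}; column 1 has {2,3,5}; that leaves 1.
At row 4, column 2: row 4 has {1,3,4}; column 2 has {1,2,3,4}; that leaves 5.
At row 4, column 3: row 4 has {1,3,4,5}; column 3 has {3,4,5}; that leaves 2.
At row 5, column 1: row 5 has {2,3,5}; column 1 has {1,2,3,5}; that leaves 4.

4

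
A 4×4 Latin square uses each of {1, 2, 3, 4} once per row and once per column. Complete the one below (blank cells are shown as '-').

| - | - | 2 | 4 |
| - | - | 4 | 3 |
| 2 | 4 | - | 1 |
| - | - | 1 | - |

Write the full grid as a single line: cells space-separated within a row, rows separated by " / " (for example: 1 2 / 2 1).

(r2,c1) = 1
(r2,c2) = 2
(r3,c3) = 3
(r4,c2) = 3
(r4,c4) = 2
(r1,c1) = 3
(r1,c2) = 1
(r4,c1) = 4

3 1 2 4 / 1 2 4 3 / 2 4 3 1 / 4 3 1 2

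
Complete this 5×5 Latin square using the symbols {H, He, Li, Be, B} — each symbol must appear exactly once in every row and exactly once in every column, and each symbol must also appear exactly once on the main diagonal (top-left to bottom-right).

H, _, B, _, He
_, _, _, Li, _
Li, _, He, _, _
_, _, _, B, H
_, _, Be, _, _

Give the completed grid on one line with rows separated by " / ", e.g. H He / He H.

H Li B Be He / He Be H Li B / Li B He H Be / Be He Li B H / B H Be He Li

At row 1, column 4: row 1 has {H,He,B}; column 4 has {Li,B}; that leaves Be.
At row 2, column 2: row 2 has {Li}; column 2 is empty so far; the diagonal has {H,He,B}; that leaves Be.
At row 2, column 3: row 2 has {Li,Be}; column 3 has {He,Be,B}; that leaves H.
At row 2, column 5: row 2 has {H,Li,Be}; column 5 has {H,He}; that leaves B.
At row 3, column 4: row 3 has {He,Li}; column 4 has {Li,Be,B}; that leaves H.
At row 3, column 5: row 3 has {H,He,Li}; column 5 has {H,He,B}; that leaves Be.
At row 4, column 3: row 4 has {H,B}; column 3 has {H,He,Be,B}; that leaves Li.
At row 5, column 4: row 5 has {Be}; column 4 has {H,Li,Be,B}; that leaves He.
At row 5, column 5: row 5 has {He,Be}; column 5 has {H,He,Be,B}; the diagonal has {H,He,Be,B}; that leaves Li.
At row 1, column 2: row 1 has {H,He,Be,B}; column 2 has {Be}; that leaves Li.
At row 2, column 1: row 2 has {H,Li,Be,B}; column 1 has {H,Li}; that leaves He.
At row 3, column 2: row 3 has {H,He,Li,Be}; column 2 has {Li,Be}; that leaves B.
At row 4, column 1: row 4 has {H,Li,B}; column 1 has {H,He,Li}; that leaves Be.
At row 4, column 2: row 4 has {H,Li,Be,B}; column 2 has {Li,Be,B}; that leaves He.
At row 5, column 1: row 5 has {He,Li,Be}; column 1 has {H,He,Li,Be}; that leaves B.
At row 5, column 2: row 5 has {He,Li,Be,B}; column 2 has {He,Li,Be,B}; that leaves H.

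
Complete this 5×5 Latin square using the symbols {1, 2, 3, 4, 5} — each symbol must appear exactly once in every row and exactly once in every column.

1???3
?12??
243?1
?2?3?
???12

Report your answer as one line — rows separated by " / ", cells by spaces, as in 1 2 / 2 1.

1 5 4 2 3 / 3 1 2 4 5 / 2 4 3 5 1 / 5 2 1 3 4 / 4 3 5 1 2

(r1,c2) = 5
(r1,c3) = 4
(r1,c4) = 2
(r3,c4) = 5
(r5,c2) = 3
(r5,c3) = 5
(r2,c4) = 4
(r2,c5) = 5
(r4,c3) = 1
(r4,c5) = 4
(r5,c1) = 4
(r2,c1) = 3
(r4,c1) = 5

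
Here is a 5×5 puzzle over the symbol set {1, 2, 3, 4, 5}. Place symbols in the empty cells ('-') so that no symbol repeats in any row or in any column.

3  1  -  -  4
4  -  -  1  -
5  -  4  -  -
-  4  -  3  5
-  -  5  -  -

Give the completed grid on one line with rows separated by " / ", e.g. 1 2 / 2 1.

3 1 2 5 4 / 4 5 3 1 2 / 5 3 4 2 1 / 2 4 1 3 5 / 1 2 5 4 3

(r1,c3): row 1 has {1,3,4}; column 3 has {4,5}, so it must be 2.
(r1,c4): row 1 has {1,2,3,4}; column 4 has {1,3}, so it must be 5.
(r2,c3): row 2 has {1,4}; column 3 has {2,4,5}, so it must be 3.
(r2,c5): row 2 has {1,3,4}; column 5 has {4,5}, so it must be 2.
(r3,c4): row 3 has {4,5}; column 4 has {1,3,5}, so it must be 2.
(r4,c3): row 4 has {3,4,5}; column 3 has {2,3,4,5}, so it must be 1.
(r5,c4): row 5 has {5}; column 4 has {1,2,3,5}, so it must be 4.
(r2,c2): row 2 has {1,2,3,4}; column 2 has {1,4}, so it must be 5.
(r3,c2): row 3 has {2,4,5}; column 2 has {1,4,5}, so it must be 3.
(r3,c5): row 3 has {2,3,4,5}; column 5 has {2,4,5}, so it must be 1.
(r4,c1): row 4 has {1,3,4,5}; column 1 has {3,4,5}, so it must be 2.
(r5,c1): row 5 has {4,5}; column 1 has {2,3,4,5}, so it must be 1.
(r5,c2): row 5 has {1,4,5}; column 2 has {1,3,4,5}, so it must be 2.
(r5,c5): row 5 has {1,2,4,5}; column 5 has {1,2,4,5}, so it must be 3.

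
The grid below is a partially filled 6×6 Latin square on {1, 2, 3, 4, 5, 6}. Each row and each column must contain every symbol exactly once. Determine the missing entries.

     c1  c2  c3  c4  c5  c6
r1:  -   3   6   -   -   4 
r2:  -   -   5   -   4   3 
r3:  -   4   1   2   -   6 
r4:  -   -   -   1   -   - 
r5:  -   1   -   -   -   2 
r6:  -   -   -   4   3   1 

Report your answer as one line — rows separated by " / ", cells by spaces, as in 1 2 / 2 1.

2 3 6 5 1 4 / 1 2 5 6 4 3 / 3 4 1 2 5 6 / 4 6 3 1 2 5 / 5 1 4 3 6 2 / 6 5 2 4 3 1

(r1,c4) = 5
(r2,c4) = 6
(r3,c5) = 5
(r4,c6) = 5
(r5,c4) = 3
(r5,c5) = 6
(r6,c3) = 2
(r2,c2) = 2
(r3,c1) = 3
(r4,c2) = 6
(r4,c5) = 2
(r5,c3) = 4
(r6,c2) = 5
(r1,c5) = 1
(r2,c1) = 1
(r4,c1) = 4
(r4,c3) = 3
(r5,c1) = 5
(r6,c1) = 6
(r1,c1) = 2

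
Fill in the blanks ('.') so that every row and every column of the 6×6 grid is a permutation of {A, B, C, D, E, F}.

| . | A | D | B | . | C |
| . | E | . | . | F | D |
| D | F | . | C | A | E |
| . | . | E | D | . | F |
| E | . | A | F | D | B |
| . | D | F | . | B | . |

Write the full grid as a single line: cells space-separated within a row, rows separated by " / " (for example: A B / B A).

F A D B E C / B E C A F D / D F B C A E / A B E D C F / E C A F D B / C D F E B A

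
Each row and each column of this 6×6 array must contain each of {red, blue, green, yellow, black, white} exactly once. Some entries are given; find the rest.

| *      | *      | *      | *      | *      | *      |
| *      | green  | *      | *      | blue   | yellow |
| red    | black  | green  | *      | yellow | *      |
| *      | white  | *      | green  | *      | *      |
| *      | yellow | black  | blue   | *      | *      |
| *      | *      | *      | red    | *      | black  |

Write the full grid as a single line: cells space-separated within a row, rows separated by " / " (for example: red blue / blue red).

black red blue yellow white green / white green red black blue yellow / red black green white yellow blue / blue white yellow green black red / green yellow black blue red white / yellow blue white red green black

(r3,c4): row 3 has {red,green,yellow,black}; column 4 has {red,blue,green}, so it must be white.
(r3,c6): row 3 has {red,green,yellow,black,white}; column 6 has {yellow,black}, so it must be blue.
(r4,c6): row 4 has {green,white}; column 6 has {blue,yellow,black}, so it must be red.
(r6,c2): row 6 has {red,black}; column 2 has {green,yellow,black,white}, so it must be blue.
(r1,c2): row 1 is empty so far; column 2 has {blue,green,yellow,black,white}, so it must be red.
(r2,c4): row 2 has {blue,green,yellow}; column 4 has {red,blue,green,white}, so it must be black.
(r4,c5): row 4 has {red,green,white}; column 5 has {blue,yellow}, so it must be black.
(r1,c4): row 1 has {red}; column 4 has {red,blue,green,black,white}, so it must be yellow.
(r2,c1): row 2 has {blue,green,yellow,black}; column 1 has {red}, so it must be white.
(r2,c3): row 2 has {blue,green,yellow,black,white}; column 3 has {green,black}, so it must be red.
(r5,c1): row 5 has {blue,yellow,black}; column 1 has {red,white}, so it must be green.
(r5,c6): row 5 has {blue,green,yellow,black}; column 6 has {red,blue,yellow,black}, so it must be white.
(r6,c1): row 6 has {red,blue,black}; column 1 has {red,green,white}, so it must be yellow.
(r6,c3): row 6 has {red,blue,yellow,black}; column 3 has {red,green,black}, so it must be white.
(r6,c5): row 6 has {red,blue,yellow,black,white}; column 5 has {blue,yellow,black}, so it must be green.
(r1,c3): row 1 has {red,yellow}; column 3 has {red,green,black,white}, so it must be blue.
(r1,c5): row 1 has {red,blue,yellow}; column 5 has {blue,green,yellow,black}, so it must be white.
(r1,c6): row 1 has {red,blue,yellow,white}; column 6 has {red,blue,yellow,black,white}, so it must be green.
(r4,c1): row 4 has {red,green,black,white}; column 1 has {red,green,yellow,white}, so it must be blue.
(r4,c3): row 4 has {red,blue,green,black,white}; column 3 has {red,blue,green,black,white}, so it must be yellow.
(r5,c5): row 5 has {blue,green,yellow,black,white}; column 5 has {blue,green,yellow,black,white}, so it must be red.
(r1,c1): row 1 has {red,blue,green,yellow,white}; column 1 has {red,blue,green,yellow,white}, so it must be black.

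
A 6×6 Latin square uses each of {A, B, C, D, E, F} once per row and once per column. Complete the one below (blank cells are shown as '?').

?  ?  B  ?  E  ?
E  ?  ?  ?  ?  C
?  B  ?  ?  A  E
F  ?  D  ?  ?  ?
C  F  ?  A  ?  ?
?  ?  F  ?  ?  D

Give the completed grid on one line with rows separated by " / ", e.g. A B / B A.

A C B D E F / E D A B F C / D B C F A E / F E D C B A / C F E A D B / B A F E C D

Cell (r2,c3): row 2 has {C,E}; column 3 has {B,D,F} → A.
Cell (r3,c1): row 3 has {A,B,E}; column 1 has {C,E,F} → D.
Cell (r3,c3): row 3 has {A,B,D,E}; column 3 has {A,B,D,F} → C.
Cell (r3,c4): row 3 has {A,B,C,D,E}; column 4 has {A} → F.
Cell (r5,c3): row 5 has {A,C,F}; column 3 has {A,B,C,D,F} → E.
Cell (r5,c6): row 5 has {A,C,E,F}; column 6 has {C,D,E} → B.
Cell (r1,c1): row 1 has {B,E}; column 1 has {C,D,E,F} → A.
Cell (r1,c6): row 1 has {A,B,E}; column 6 has {B,C,D,E} → F.
Cell (r2,c2): row 2 has {A,C,E}; column 2 has {B,F} → D.
Cell (r2,c4): row 2 has {A,C,D,E}; column 4 has {A,F} → B.
Cell (r2,c5): row 2 has {A,B,C,D,E}; column 5 has {A,E} → F.
Cell (r4,c6): row 4 has {D,F}; column 6 has {B,C,D,E,F} → A.
Cell (r5,c5): row 5 has {A,B,C,E,F}; column 5 has {A,E,F} → D.
Cell (r6,c1): row 6 has {D,F}; column 1 has {A,C,D,E,F} → B.
Cell (r6,c5): row 6 has {B,D,F}; column 5 has {A,D,E,F} → C.
Cell (r1,c2): row 1 has {A,B,E,F}; column 2 has {B,D,F} → C.
Cell (r1,c4): row 1 has {A,B,C,E,F}; column 4 has {A,B,F} → D.
Cell (r4,c2): row 4 has {A,D,F}; column 2 has {B,C,D,F} → E.
Cell (r4,c4): row 4 has {A,D,E,F}; column 4 has {A,B,D,F} → C.
Cell (r4,c5): row 4 has {A,C,D,E,F}; column 5 has {A,C,D,E,F} → B.
Cell (r6,c2): row 6 has {B,C,D,F}; column 2 has {B,C,D,E,F} → A.
Cell (r6,c4): row 6 has {A,B,C,D,F}; column 4 has {A,B,C,D,F} → E.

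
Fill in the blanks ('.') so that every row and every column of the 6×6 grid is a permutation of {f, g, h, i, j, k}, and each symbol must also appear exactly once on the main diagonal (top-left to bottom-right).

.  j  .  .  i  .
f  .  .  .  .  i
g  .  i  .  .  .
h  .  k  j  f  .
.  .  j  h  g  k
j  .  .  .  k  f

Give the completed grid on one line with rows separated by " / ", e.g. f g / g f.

k j f g i h / f h g k j i / g k i f h j / h i k j f g / i f j h g k / j g h i k f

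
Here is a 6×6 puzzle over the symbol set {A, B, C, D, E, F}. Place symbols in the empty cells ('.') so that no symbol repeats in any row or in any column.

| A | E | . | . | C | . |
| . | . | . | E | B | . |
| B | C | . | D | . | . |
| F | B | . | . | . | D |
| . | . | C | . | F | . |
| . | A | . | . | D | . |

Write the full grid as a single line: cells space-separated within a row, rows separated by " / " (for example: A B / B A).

A E D B C F / D F A E B C / B C F D E A / F B E C A D / E D C A F B / C A B F D E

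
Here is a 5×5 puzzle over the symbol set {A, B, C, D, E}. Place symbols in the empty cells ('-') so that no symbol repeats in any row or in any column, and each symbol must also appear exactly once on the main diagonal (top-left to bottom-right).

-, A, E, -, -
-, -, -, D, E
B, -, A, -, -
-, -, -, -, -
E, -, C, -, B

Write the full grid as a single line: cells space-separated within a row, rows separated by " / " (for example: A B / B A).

row 2 has {D,E}; column 2 has {A}; the diagonal has {A,B} — only C is left for (r2,c2).
row 2 has {C,D,E}; column 3 has {A,C,E} — only B is left for (r2,c3).
row 4 is empty so far; column 3 has {A,B,C,E} — only D is left for (r4,c3).
row 4 has {D}; column 4 has {D}; the diagonal has {A,B,C} — only E is left for (r4,c4).
row 5 has {B,C,E}; column 2 has {A,C} — only D is left for (r5,c2).
row 5 has {B,C,D,E}; column 4 has {D,E} — only A is left for (r5,c4).
row 1 has {A,E}; column 1 has {B,E}; the diagonal has {A,B,C,E} — only D is left for (r1,c1).
row 1 has {A,D,E}; column 5 has {B,E} — only C is left for (r1,c5).
row 2 has {B,C,D,E}; column 1 has {B,D,E} — only A is left for (r2,c1).
row 3 has {A,B}; column 2 has {A,C,D} — only E is left for (r3,c2).
row 3 has {A,B,E}; column 4 has {A,D,E} — only C is left for (r3,c4).
row 3 has {A,B,C,E}; column 5 has {B,C,E} — only D is left for (r3,c5).
row 4 has {D,E}; column 1 has {A,B,D,E} — only C is left for (r4,c1).
row 4 has {C,D,E}; column 2 has {A,C,D,E} — only B is left for (r4,c2).
row 4 has {B,C,D,E}; column 5 has {B,C,D,E} — only A is left for (r4,c5).
row 1 has {A,C,D,E}; column 4 has {A,C,D,E} — only B is left for (r1,c4).

D A E B C / A C B D E / B E A C D / C B D E A / E D C A B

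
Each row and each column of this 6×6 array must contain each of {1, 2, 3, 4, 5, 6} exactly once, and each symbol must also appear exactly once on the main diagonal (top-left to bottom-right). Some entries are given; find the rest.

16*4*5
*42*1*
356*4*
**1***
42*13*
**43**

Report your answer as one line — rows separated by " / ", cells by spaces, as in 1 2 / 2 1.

1 6 3 4 2 5 / 5 4 2 6 1 3 / 3 5 6 2 4 1 / 2 3 1 5 6 4 / 4 2 5 1 3 6 / 6 1 4 3 5 2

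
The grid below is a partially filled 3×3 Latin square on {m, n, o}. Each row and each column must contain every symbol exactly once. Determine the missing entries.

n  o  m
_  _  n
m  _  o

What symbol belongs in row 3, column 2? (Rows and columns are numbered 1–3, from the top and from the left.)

row 2 has {n}; column 1 has {m,n} — only o is left for (r2,c1).
row 2 has {n,o}; column 2 has {o} — only m is left for (r2,c2).
row 3 has {m,o}; column 2 has {m,o} — only n is left for (r3,c2).

n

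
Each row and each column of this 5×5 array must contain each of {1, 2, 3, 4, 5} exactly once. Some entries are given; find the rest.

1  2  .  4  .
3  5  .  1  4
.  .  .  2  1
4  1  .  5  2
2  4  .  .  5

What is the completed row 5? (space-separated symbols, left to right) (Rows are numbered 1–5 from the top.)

Cell (r1,c5): row 1 has {1,2,4}; column 5 has {1,2,4,5} → 3.
Cell (r2,c3): row 2 has {1,3,4,5}; column 3 is empty so far → 2.
Cell (r3,c1): row 3 has {1,2}; column 1 has {1,2,3,4} → 5.
Cell (r3,c2): row 3 has {1,2,5}; column 2 has {1,2,4,5} → 3.
Cell (r3,c3): row 3 has {1,2,3,5}; column 3 has {2} → 4.
Cell (r4,c3): row 4 has {1,2,4,5}; column 3 has {2,4} → 3.
Cell (r5,c3): row 5 has {2,4,5}; column 3 has {2,3,4} → 1.
Cell (r5,c4): row 5 has {1,2,4,5}; column 4 has {1,2,4,5} → 3.

2 4 1 3 5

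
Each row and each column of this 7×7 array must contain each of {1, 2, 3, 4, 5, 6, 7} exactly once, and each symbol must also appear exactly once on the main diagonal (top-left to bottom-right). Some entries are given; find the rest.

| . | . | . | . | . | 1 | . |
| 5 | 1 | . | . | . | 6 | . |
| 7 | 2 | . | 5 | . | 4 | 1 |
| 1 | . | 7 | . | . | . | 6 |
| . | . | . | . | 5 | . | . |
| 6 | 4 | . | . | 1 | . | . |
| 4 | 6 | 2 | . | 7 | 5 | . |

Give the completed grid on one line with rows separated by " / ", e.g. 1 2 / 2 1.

(r7,c7) = 3
(r1,c1) = 2
(r3,c3) = 6
(r3,c5) = 3
(r4,c4) = 4
(r4,c5) = 2
(r4,c6) = 3
(r5,c1) = 3
(r5,c2) = 7
(r5,c6) = 2
(r5,c7) = 4
(r6,c6) = 7
(r7,c4) = 1
(r2,c5) = 4
(r4,c2) = 5
(r5,c3) = 1
(r5,c4) = 6
(r1,c2) = 3
(r1,c4) = 7
(r1,c5) = 6
(r1,c7) = 5
(r2,c3) = 3
(r2,c4) = 2
(r2,c7) = 7
(r6,c3) = 5
(r6,c4) = 3
(r6,c7) = 2
(r1,c3) = 4

2 3 4 7 6 1 5 / 5 1 3 2 4 6 7 / 7 2 6 5 3 4 1 / 1 5 7 4 2 3 6 / 3 7 1 6 5 2 4 / 6 4 5 3 1 7 2 / 4 6 2 1 7 5 3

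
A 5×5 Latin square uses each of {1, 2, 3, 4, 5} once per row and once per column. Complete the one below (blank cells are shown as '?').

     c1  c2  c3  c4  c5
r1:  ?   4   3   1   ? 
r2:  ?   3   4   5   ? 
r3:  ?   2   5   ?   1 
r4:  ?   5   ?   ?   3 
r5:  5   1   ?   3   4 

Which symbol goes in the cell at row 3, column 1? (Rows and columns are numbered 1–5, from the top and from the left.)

Cell (r1,c1): row 1 has {1,3,4}; column 1 has {5} → 2.
Cell (r1,c5): row 1 has {1,2,3,4}; column 5 has {1,3,4} → 5.
Cell (r2,c1): row 2 has {3,4,5}; column 1 has {2,5} → 1.
Cell (r2,c5): row 2 has {1,3,4,5}; column 5 has {1,3,4,5} → 2.
Cell (r3,c4): row 3 has {1,2,5}; column 4 has {1,3,5} → 4.
Cell (r4,c1): row 4 has {3,5}; column 1 has {1,2,5} → 4.
Cell (r4,c4): row 4 has {3,4,5}; column 4 has {1,3,4,5} → 2.
Cell (r5,c3): row 5 has {1,3,4,5}; column 3 has {3,4,5} → 2.
Cell (r3,c1): row 3 has {1,2,4,5}; column 1 has {1,2,4,5} → 3.

3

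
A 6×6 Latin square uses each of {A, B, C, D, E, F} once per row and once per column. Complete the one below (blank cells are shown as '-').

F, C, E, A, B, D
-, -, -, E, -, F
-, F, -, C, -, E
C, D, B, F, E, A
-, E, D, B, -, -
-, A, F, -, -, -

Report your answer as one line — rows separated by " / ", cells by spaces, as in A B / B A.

(r2,c2): row 2 has {E,F}; column 2 has {A,C,D,E,F}, so it must be B.
(r3,c3): row 3 has {C,E,F}; column 3 has {B,D,E,F}, so it must be A.
(r3,c5): row 3 has {A,C,E,F}; column 5 has {B,E}, so it must be D.
(r5,c1): row 5 has {B,D,E}; column 1 has {C,F}, so it must be A.
(r5,c6): row 5 has {A,B,D,E}; column 6 has {A,D,E,F}, so it must be C.
(r6,c4): row 6 has {A,F}; column 4 has {A,B,C,E,F}, so it must be D.
(r6,c5): row 6 has {A,D,F}; column 5 has {B,D,E}, so it must be C.
(r6,c6): row 6 has {A,C,D,F}; column 6 has {A,C,D,E,F}, so it must be B.
(r2,c1): row 2 has {B,E,F}; column 1 has {A,C,F}, so it must be D.
(r2,c3): row 2 has {B,D,E,F}; column 3 has {A,B,D,E,F}, so it must be C.
(r2,c5): row 2 has {B,C,D,E,F}; column 5 has {B,C,D,E}, so it must be A.
(r3,c1): row 3 has {A,C,D,E,F}; column 1 has {A,C,D,F}, so it must be B.
(r5,c5): row 5 has {A,B,C,D,E}; column 5 has {A,B,C,D,E}, so it must be F.
(r6,c1): row 6 has {A,B,C,D,F}; column 1 has {A,B,C,D,F}, so it must be E.

F C E A B D / D B C E A F / B F A C D E / C D B F E A / A E D B F C / E A F D C B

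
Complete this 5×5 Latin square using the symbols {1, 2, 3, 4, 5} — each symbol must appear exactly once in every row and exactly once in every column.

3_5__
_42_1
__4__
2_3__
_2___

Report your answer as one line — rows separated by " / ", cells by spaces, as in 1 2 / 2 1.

(r1,c2) = 1
(r2,c1) = 5
(r2,c4) = 3
(r3,c1) = 1
(r4,c2) = 5
(r4,c5) = 4
(r5,c1) = 4
(r5,c3) = 1
(r5,c4) = 5
(r5,c5) = 3
(r1,c5) = 2
(r3,c2) = 3
(r3,c4) = 2
(r3,c5) = 5
(r4,c4) = 1
(r1,c4) = 4

3 1 5 4 2 / 5 4 2 3 1 / 1 3 4 2 5 / 2 5 3 1 4 / 4 2 1 5 3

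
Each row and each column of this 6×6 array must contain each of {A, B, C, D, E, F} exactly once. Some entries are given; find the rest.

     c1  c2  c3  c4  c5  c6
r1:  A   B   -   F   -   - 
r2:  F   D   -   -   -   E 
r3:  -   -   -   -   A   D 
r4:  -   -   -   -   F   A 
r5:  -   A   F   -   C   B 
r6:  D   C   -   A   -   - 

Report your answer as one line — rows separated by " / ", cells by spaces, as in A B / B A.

A B E F D C / F D A C B E / B F C E A D / C E D B F A / E A F D C B / D C B A E F

(r1,c6): row 1 has {A,B,F}; column 6 has {A,B,D,E}, so it must be C.
(r2,c5): row 2 has {D,E,F}; column 5 has {A,C,F}, so it must be B.
(r4,c2): row 4 has {A,F}; column 2 has {A,B,C,D}, so it must be E.
(r5,c1): row 5 has {A,B,C,F}; column 1 has {A,D,F}, so it must be E.
(r5,c4): row 5 has {A,B,C,E,F}; column 4 has {A,F}, so it must be D.
(r6,c5): row 6 has {A,C,D}; column 5 has {A,B,C,F}, so it must be E.
(r6,c6): row 6 has {A,C,D,E}; column 6 has {A,B,C,D,E}, so it must be F.
(r1,c5): row 1 has {A,B,C,F}; column 5 has {A,B,C,E,F}, so it must be D.
(r2,c4): row 2 has {B,D,E,F}; column 4 has {A,D,F}, so it must be C.
(r3,c2): row 3 has {A,D}; column 2 has {A,B,C,D,E}, so it must be F.
(r4,c4): row 4 has {A,E,F}; column 4 has {A,C,D,F}, so it must be B.
(r6,c3): row 6 has {A,C,D,E,F}; column 3 has {F}, so it must be B.
(r1,c3): row 1 has {A,B,C,D,F}; column 3 has {B,F}, so it must be E.
(r2,c3): row 2 has {B,C,D,E,F}; column 3 has {B,E,F}, so it must be A.
(r3,c3): row 3 has {A,D,F}; column 3 has {A,B,E,F}, so it must be C.
(r3,c4): row 3 has {A,C,D,F}; column 4 has {A,B,C,D,F}, so it must be E.
(r4,c1): row 4 has {A,B,E,F}; column 1 has {A,D,E,F}, so it must be C.
(r4,c3): row 4 has {A,B,C,E,F}; column 3 has {A,B,C,E,F}, so it must be D.
(r3,c1): row 3 has {A,C,D,E,F}; column 1 has {A,C,D,E,F}, so it must be B.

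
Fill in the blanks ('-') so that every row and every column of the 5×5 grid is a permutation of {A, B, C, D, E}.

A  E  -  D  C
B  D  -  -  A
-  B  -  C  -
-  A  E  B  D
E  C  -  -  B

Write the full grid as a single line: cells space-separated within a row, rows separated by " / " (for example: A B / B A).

A E B D C / B D C E A / D B A C E / C A E B D / E C D A B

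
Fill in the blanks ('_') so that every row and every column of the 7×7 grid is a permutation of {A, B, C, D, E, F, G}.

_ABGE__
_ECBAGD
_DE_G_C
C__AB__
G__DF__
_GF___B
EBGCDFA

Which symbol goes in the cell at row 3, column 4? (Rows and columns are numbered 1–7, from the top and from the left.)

F

Cell (r1,c7): row 1 has {A,B,E,G}; column 7 has {A,B,C,D} → F.
Cell (r2,c1): row 2 has {A,B,C,D,E,G}; column 1 has {C,E,G} → F.
Cell (r3,c4): row 3 has {C,D,E,G}; column 4 has {A,B,C,D,G} → F.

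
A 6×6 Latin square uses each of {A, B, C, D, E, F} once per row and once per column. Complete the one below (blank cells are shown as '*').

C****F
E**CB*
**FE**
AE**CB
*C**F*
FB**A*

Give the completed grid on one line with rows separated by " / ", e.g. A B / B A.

C D B A E F / E F A C B D / B A F E D C / A E D F C B / D C E B F A / F B C D A E

(r3,c5): row 3 has {E,F}; column 5 has {A,B,C,F}, so it must be D.
(r4,c3): row 4 has {A,B,C,E}; column 3 has {F}, so it must be D.
(r4,c4): row 4 has {A,B,C,D,E}; column 4 has {C,E}, so it must be F.
(r6,c4): row 6 has {A,B,F}; column 4 has {C,E,F}, so it must be D.
(r1,c5): row 1 has {C,F}; column 5 has {A,B,C,D,F}, so it must be E.
(r2,c3): row 2 has {B,C,E}; column 3 has {D,F}, so it must be A.
(r2,c6): row 2 has {A,B,C,E}; column 6 has {B,F}, so it must be D.
(r3,c1): row 3 has {D,E,F}; column 1 has {A,C,E,F}, so it must be B.
(r3,c2): row 3 has {B,D,E,F}; column 2 has {B,C,E}, so it must be A.
(r3,c6): row 3 has {A,B,D,E,F}; column 6 has {B,D,F}, so it must be C.
(r5,c1): row 5 has {C,F}; column 1 has {A,B,C,E,F}, so it must be D.
(r6,c6): row 6 has {A,B,D,F}; column 6 has {B,C,D,F}, so it must be E.
(r1,c2): row 1 has {C,E,F}; column 2 has {A,B,C,E}, so it must be D.
(r1,c3): row 1 has {C,D,E,F}; column 3 has {A,D,F}, so it must be B.
(r1,c4): row 1 has {B,C,D,E,F}; column 4 has {C,D,E,F}, so it must be A.
(r2,c2): row 2 has {A,B,C,D,E}; column 2 has {A,B,C,D,E}, so it must be F.
(r5,c3): row 5 has {C,D,F}; column 3 has {A,B,D,F}, so it must be E.
(r5,c4): row 5 has {C,D,E,F}; column 4 has {A,C,D,E,F}, so it must be B.
(r5,c6): row 5 has {B,C,D,E,F}; column 6 has {B,C,D,E,F}, so it must be A.
(r6,c3): row 6 has {A,B,D,E,F}; column 3 has {A,B,D,E,F}, so it must be C.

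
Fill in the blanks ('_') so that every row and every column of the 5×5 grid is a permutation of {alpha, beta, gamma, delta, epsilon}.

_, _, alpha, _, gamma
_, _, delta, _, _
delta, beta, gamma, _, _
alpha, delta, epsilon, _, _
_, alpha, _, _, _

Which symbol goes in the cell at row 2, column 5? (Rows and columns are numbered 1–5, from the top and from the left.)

alpha

At row 1, column 2: row 1 has {alpha,gamma}; column 2 has {alpha,beta,delta}; that leaves epsilon.
At row 2, column 2: row 2 has {delta}; column 2 has {alpha,beta,delta,epsilon}; that leaves gamma.
At row 4, column 5: row 4 has {alpha,delta,epsilon}; column 5 has {gamma}; that leaves beta.
At row 5, column 3: row 5 has {alpha}; column 3 has {alpha,gamma,delta,epsilon}; that leaves beta.
At row 1, column 1: row 1 has {alpha,gamma,epsilon}; column 1 has {alpha,delta}; that leaves beta.
At row 1, column 4: row 1 has {alpha,beta,gamma,epsilon}; column 4 is empty so far; that leaves delta.
At row 2, column 1: row 2 has {gamma,delta}; column 1 has {alpha,beta,delta}; that leaves epsilon.
At row 2, column 5: row 2 has {gamma,delta,epsilon}; column 5 has {beta,gamma}; that leaves alpha.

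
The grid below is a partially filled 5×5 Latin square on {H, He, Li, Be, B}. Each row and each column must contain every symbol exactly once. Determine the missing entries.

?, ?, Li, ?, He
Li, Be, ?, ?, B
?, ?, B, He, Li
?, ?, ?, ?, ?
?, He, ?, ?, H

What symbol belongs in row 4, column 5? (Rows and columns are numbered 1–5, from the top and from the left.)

Be

Cell (r2,c4): row 2 has {Li,Be,B}; column 4 has {He} → H.
Cell (r3,c2): row 3 has {He,Li,B}; column 2 has {He,Be} → H.
Cell (r4,c5): row 4 is empty so far; column 5 has {H,He,Li,B} → Be.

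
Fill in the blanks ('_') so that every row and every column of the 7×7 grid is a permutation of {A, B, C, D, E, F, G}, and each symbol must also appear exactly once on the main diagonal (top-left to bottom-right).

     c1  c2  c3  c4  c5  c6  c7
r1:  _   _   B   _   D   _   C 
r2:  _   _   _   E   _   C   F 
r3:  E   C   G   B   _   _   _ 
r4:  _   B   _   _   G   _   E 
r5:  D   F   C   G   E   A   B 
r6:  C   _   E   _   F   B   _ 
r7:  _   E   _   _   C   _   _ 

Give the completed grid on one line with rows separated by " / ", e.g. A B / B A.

F G B A D E C / G D A E B C F / E C G B A F D / A B F C G D E / D F C G E A B / C A E D F B G / B E D F C G A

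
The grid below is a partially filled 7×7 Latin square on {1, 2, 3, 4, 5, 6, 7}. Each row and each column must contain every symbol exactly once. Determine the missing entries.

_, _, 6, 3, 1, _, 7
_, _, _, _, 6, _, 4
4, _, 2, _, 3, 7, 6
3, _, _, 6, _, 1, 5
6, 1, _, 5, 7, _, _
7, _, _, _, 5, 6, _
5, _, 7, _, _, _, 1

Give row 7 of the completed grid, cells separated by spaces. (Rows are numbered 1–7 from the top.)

5 6 7 2 4 3 1

(r1,c1) = 2
(r2,c1) = 1
(r3,c2) = 5
(r3,c4) = 1
(r4,c3) = 4
(r4,c5) = 2
(r5,c3) = 3
(r5,c7) = 2
(r6,c3) = 1
(r6,c7) = 3
(r7,c5) = 4
(r1,c2) = 4
(r1,c6) = 5
(r2,c3) = 5
(r4,c2) = 7
(r5,c6) = 4
(r6,c2) = 2
(r6,c4) = 4
(r7,c4) = 2
(r7,c6) = 3
(r2,c2) = 3
(r2,c4) = 7
(r2,c6) = 2
(r7,c2) = 6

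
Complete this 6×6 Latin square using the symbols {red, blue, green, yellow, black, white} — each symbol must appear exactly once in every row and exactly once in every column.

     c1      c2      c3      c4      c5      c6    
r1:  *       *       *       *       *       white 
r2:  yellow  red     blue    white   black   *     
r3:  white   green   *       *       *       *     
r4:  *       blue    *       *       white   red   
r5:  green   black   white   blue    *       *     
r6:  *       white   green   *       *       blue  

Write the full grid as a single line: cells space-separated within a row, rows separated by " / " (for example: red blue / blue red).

blue yellow black red green white / yellow red blue white black green / white green red yellow blue black / black blue yellow green white red / green black white blue red yellow / red white green black yellow blue

(r1,c2) = yellow
(r2,c6) = green
(r4,c1) = black
(r4,c3) = yellow
(r4,c4) = green
(r5,c6) = yellow
(r6,c1) = red
(r6,c5) = yellow
(r1,c1) = blue
(r3,c6) = black
(r5,c5) = red
(r6,c4) = black
(r1,c4) = red
(r1,c5) = green
(r3,c3) = red
(r3,c4) = yellow
(r3,c5) = blue
(r1,c3) = black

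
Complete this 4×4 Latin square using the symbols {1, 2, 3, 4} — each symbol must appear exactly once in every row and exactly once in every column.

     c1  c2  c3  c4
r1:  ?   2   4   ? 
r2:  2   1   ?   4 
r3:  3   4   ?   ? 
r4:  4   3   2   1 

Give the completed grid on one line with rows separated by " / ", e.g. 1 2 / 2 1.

1 2 4 3 / 2 1 3 4 / 3 4 1 2 / 4 3 2 1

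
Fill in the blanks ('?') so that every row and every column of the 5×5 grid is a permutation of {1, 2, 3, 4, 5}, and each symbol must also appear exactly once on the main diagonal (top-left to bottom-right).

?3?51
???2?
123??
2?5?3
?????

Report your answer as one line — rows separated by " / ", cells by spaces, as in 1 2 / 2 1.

4 3 2 5 1 / 3 5 1 2 4 / 1 2 3 4 5 / 2 4 5 1 3 / 5 1 4 3 2

Cell (r1,c1): row 1 has {1,3,5}; column 1 has {1,2}; the diagonal has {3} → 4.
Cell (r1,c3): row 1 has {1,3,4,5}; column 3 has {3,5} → 2.
Cell (r3,c4): row 3 has {1,2,3}; column 4 has {2,5} → 4.
Cell (r3,c5): row 3 has {1,2,3,4}; column 5 has {1,3} → 5.
Cell (r4,c4): row 4 has {2,3,5}; column 4 has {2,4,5}; the diagonal has {3,4} → 1.
Cell (r5,c4): row 5 is empty so far; column 4 has {1,2,4,5} → 3.
Cell (r5,c5): row 5 has {3}; column 5 has {1,3,5}; the diagonal has {1,3,4} → 2.
Cell (r2,c2): row 2 has {2}; column 2 has {2,3}; the diagonal has {1,2,3,4} → 5.
Cell (r2,c5): row 2 has {2,5}; column 5 has {1,2,3,5} → 4.
Cell (r4,c2): row 4 has {1,2,3,5}; column 2 has {2,3,5} → 4.
Cell (r5,c1): row 5 has {2,3}; column 1 has {1,2,4} → 5.
Cell (r5,c2): row 5 has {2,3,5}; column 2 has {2,3,4,5} → 1.
Cell (r5,c3): row 5 has {1,2,3,5}; column 3 has {2,3,5} → 4.
Cell (r2,c1): row 2 has {2,4,5}; column 1 has {1,2,4,5} → 3.
Cell (r2,c3): row 2 has {2,3,4,5}; column 3 has {2,3,4,5} → 1.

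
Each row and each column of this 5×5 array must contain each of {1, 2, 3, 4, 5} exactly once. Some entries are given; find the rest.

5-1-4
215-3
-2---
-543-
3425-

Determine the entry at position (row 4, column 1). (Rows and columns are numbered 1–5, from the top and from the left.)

1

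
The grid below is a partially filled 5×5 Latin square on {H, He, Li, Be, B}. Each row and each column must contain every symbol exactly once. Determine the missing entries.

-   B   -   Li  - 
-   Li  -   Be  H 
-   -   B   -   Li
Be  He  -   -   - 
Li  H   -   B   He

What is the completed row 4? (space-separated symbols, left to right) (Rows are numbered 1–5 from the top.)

(r1,c5) = Be
(r2,c3) = He
(r3,c2) = Be
(r4,c4) = H
(r4,c5) = B
(r5,c3) = Be
(r1,c3) = H
(r2,c1) = B
(r3,c4) = He
(r4,c3) = Li

Be He Li H B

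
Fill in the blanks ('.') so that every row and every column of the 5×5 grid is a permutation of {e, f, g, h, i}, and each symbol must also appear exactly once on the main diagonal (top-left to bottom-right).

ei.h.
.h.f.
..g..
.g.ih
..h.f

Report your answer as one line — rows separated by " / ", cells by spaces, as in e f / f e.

e i f h g / g h i f e / h f g e i / f g e i h / i e h g f

(r1,c3) = f
(r1,c5) = g
(r3,c4) = e
(r3,c5) = i
(r4,c1) = f
(r4,c3) = e
(r5,c2) = e
(r5,c4) = g
(r2,c3) = i
(r2,c5) = e
(r3,c1) = h
(r3,c2) = f
(r5,c1) = i
(r2,c1) = g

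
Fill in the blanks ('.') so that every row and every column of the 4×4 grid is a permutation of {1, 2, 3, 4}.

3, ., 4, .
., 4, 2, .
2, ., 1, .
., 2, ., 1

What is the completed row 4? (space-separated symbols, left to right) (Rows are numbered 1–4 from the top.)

4 2 3 1

Cell (r1,c2): row 1 has {3,4}; column 2 has {2,4} → 1.
Cell (r1,c4): row 1 has {1,3,4}; column 4 has {1} → 2.
Cell (r2,c1): row 2 has {2,4}; column 1 has {2,3} → 1.
Cell (r2,c4): row 2 has {1,2,4}; column 4 has {1,2} → 3.
Cell (r3,c2): row 3 has {1,2}; column 2 has {1,2,4} → 3.
Cell (r3,c4): row 3 has {1,2,3}; column 4 has {1,2,3} → 4.
Cell (r4,c1): row 4 has {1,2}; column 1 has {1,2,3} → 4.
Cell (r4,c3): row 4 has {1,2,4}; column 3 has {1,2,4} → 3.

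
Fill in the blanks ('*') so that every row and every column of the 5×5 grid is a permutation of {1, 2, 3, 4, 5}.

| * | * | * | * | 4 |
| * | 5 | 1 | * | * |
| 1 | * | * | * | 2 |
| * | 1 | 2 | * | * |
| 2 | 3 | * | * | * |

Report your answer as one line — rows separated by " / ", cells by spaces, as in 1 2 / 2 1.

5 2 3 1 4 / 4 5 1 2 3 / 1 4 5 3 2 / 3 1 2 4 5 / 2 3 4 5 1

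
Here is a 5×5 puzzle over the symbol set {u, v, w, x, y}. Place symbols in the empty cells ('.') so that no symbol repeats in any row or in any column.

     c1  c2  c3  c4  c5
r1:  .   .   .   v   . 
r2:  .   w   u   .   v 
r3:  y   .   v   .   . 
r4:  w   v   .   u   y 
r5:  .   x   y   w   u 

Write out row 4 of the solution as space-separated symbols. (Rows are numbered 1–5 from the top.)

(r2,c1) = x
(r2,c4) = y
(r3,c2) = u
(r3,c4) = x
(r3,c5) = w
(r4,c3) = x

w v x u y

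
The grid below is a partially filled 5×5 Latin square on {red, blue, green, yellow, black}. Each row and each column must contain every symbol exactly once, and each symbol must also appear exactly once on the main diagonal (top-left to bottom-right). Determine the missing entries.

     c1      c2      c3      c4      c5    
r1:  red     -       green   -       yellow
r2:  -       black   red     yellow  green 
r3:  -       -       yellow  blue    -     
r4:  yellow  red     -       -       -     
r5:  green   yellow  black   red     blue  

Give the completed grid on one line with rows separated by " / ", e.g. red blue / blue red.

(r1,c2): row 1 has {red,green,yellow}; column 2 has {red,yellow,black}, so it must be blue.
(r1,c4): row 1 has {red,blue,green,yellow}; column 4 has {red,blue,yellow}, so it must be black.
(r2,c1): row 2 has {red,green,yellow,black}; column 1 has {red,green,yellow}, so it must be blue.
(r3,c1): row 3 has {blue,yellow}; column 1 has {red,blue,green,yellow}, so it must be black.
(r3,c2): row 3 has {blue,yellow,black}; column 2 has {red,blue,yellow,black}, so it must be green.
(r3,c5): row 3 has {blue,green,yellow,black}; column 5 has {blue,green,yellow}, so it must be red.
(r4,c3): row 4 has {red,yellow}; column 3 has {red,green,yellow,black}, so it must be blue.
(r4,c4): row 4 has {red,blue,yellow}; column 4 has {red,blue,yellow,black}; the diagonal has {red,blue,yellow,black}, so it must be green.
(r4,c5): row 4 has {red,blue,green,yellow}; column 5 has {red,blue,green,yellow}, so it must be black.

red blue green black yellow / blue black red yellow green / black green yellow blue red / yellow red blue green black / green yellow black red blue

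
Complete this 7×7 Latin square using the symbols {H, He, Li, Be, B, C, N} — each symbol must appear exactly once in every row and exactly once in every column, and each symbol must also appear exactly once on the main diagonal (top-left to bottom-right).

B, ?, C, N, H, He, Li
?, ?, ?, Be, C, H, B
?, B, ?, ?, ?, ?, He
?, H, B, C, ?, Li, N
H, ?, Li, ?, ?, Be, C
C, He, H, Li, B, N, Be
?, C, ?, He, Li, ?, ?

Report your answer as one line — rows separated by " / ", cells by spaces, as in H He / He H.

(r1,c2) = Be
(r2,c2) = Li
(r3,c3) = Be
(r3,c4) = H
(r3,c5) = N
(r3,c6) = C
(r5,c2) = N
(r5,c4) = B
(r5,c5) = He
(r7,c3) = N
(r7,c6) = B
(r7,c7) = H
(r2,c3) = He
(r3,c1) = Li
(r4,c5) = Be
(r7,c1) = Be
(r2,c1) = N
(r4,c1) = He

B Be C N H He Li / N Li He Be C H B / Li B Be H N C He / He H B C Be Li N / H N Li B He Be C / C He H Li B N Be / Be C N He Li B H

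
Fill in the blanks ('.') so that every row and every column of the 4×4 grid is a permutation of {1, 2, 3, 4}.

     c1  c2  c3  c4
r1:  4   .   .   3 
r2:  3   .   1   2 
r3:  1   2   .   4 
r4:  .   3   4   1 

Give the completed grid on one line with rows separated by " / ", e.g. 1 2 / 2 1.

(r1,c2) = 1
(r1,c3) = 2
(r2,c2) = 4
(r3,c3) = 3
(r4,c1) = 2

4 1 2 3 / 3 4 1 2 / 1 2 3 4 / 2 3 4 1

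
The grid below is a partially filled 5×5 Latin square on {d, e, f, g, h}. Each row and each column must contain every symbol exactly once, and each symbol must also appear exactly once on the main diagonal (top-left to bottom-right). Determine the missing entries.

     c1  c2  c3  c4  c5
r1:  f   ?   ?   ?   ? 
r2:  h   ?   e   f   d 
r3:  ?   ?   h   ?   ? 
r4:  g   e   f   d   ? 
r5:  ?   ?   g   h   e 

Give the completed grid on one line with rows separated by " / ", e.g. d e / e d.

f h d e g / h g e f d / e d h g f / g e f d h / d f g h e

(r1,c3): row 1 has {f}; column 3 has {e,f,g,h}, so it must be d.
(r2,c2): row 2 has {d,e,f,h}; column 2 has {e}; the diagonal has {d,e,f,h}, so it must be g.
(r4,c5): row 4 has {d,e,f,g}; column 5 has {d,e}, so it must be h.
(r5,c1): row 5 has {e,g,h}; column 1 has {f,g,h}, so it must be d.
(r5,c2): row 5 has {d,e,g,h}; column 2 has {e,g}, so it must be f.
(r1,c2): row 1 has {d,f}; column 2 has {e,f,g}, so it must be h.
(r1,c5): row 1 has {d,f,h}; column 5 has {d,e,h}, so it must be g.
(r3,c1): row 3 has {h}; column 1 has {d,f,g,h}, so it must be e.
(r3,c2): row 3 has {e,h}; column 2 has {e,f,g,h}, so it must be d.
(r3,c4): row 3 has {d,e,h}; column 4 has {d,f,h}, so it must be g.
(r3,c5): row 3 has {d,e,g,h}; column 5 has {d,e,g,h}, so it must be f.
(r1,c4): row 1 has {d,f,g,h}; column 4 has {d,f,g,h}, so it must be e.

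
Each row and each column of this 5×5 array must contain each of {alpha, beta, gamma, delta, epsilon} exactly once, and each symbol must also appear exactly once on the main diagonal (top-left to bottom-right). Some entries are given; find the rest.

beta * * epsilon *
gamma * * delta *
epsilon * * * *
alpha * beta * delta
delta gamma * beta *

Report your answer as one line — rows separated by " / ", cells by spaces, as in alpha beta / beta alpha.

beta delta gamma epsilon alpha / gamma alpha epsilon delta beta / epsilon beta delta alpha gamma / alpha epsilon beta gamma delta / delta gamma alpha beta epsilon

(r4,c2) = epsilon
(r4,c4) = gamma
(r2,c2) = alpha
(r2,c3) = epsilon
(r2,c5) = beta
(r3,c3) = delta
(r3,c4) = alpha
(r3,c5) = gamma
(r5,c3) = alpha
(r5,c5) = epsilon
(r1,c2) = delta
(r1,c3) = gamma
(r1,c5) = alpha
(r3,c2) = beta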